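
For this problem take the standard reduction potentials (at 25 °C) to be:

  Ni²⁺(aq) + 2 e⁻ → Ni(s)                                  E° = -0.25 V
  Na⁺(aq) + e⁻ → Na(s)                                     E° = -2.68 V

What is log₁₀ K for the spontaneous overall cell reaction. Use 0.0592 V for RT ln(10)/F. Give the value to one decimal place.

Cathode: Ni²⁺/Ni; anode: Na⁺/Na. E°cell = +2.43 V, n = 2.
log K = nE°cell / 0.0592 = (2)(+2.43) / 0.0592 = 82.1.

82.1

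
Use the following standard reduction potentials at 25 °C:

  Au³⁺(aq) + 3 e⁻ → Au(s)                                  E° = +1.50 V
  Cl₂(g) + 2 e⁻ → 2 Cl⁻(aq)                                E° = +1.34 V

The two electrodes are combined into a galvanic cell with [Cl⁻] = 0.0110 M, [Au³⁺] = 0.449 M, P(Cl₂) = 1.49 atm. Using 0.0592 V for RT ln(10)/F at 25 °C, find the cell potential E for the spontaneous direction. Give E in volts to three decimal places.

Au³⁺/Au is the cathode (higher E°), Cl₂/Cl⁻ the anode: E°cell = +1.50 − (+1.34) = +0.16 V, n = 6.
Overall: 2 Au³⁺(aq) + 6 Cl⁻(aq) → 2 Au(s) + 3 Cl₂(g)
Q = P(Cl₂)^3 / ([Au³⁺]^2·[Cl⁻]^6); log Q = 12.967.
E = E° − (0.0592/n) log Q = +0.16 − (0.0592/6)(12.967) = +0.032 V.

+0.032 V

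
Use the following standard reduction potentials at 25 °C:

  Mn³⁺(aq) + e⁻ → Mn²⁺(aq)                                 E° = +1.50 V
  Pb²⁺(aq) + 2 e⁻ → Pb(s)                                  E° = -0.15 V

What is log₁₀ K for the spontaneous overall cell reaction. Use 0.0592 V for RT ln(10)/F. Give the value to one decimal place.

55.7

Cathode: Mn³⁺/Mn²⁺; anode: Pb²⁺/Pb. E°cell = +1.65 V, n = 2.
log K = nE°cell / 0.0592 = (2)(+1.65) / 0.0592 = 55.7.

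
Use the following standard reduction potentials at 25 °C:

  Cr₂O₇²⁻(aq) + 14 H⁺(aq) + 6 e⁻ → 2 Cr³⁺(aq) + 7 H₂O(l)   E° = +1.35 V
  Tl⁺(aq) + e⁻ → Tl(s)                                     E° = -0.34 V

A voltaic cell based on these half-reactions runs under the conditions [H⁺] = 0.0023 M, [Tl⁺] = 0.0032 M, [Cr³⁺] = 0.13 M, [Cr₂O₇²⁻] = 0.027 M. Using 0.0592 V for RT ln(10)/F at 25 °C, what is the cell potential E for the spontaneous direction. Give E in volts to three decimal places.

+1.475 V

Cr₂O₇²⁻/Cr³⁺ is the cathode (higher E°), Tl⁺/Tl the anode: E°cell = +1.35 − (-0.34) = +1.69 V, n = 6.
Overall: Cr₂O₇²⁻(aq) + 14 H⁺(aq) + 6 Tl(s) → 2 Cr³⁺(aq) + 7 H₂O(l) + 6 Tl⁺(aq)
Q = [Cr³⁺]^2·[Tl⁺]^6 / ([Cr₂O₇²⁻]·[H⁺]^14); log Q = 21.763.
E = E° − (0.0592/n) log Q = +1.69 − (0.0592/6)(21.763) = +1.475 V.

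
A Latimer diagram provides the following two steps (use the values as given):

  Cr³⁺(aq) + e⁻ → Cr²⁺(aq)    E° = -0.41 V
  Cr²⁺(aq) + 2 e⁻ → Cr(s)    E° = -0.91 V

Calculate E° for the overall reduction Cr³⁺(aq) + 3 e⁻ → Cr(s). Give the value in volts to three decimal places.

Since ΔG° = −nFE° is additive over sequential reductions, n₃E°₃ = n₁E°₁ + n₂E°₂.
E°₃ = (1×-0.41 + 2×-0.91) / 3 = (-2.230) / 3 = -0.743 V.
E° values themselves are not directly additive — weighting by electron count is essential.

-0.743 V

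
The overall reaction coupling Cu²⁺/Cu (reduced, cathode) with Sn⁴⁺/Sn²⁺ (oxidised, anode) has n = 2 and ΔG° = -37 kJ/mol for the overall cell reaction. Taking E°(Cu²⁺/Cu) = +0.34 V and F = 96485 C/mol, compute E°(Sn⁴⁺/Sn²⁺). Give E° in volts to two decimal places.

E°cell = −ΔG°/(nF) = −(-37×10³)/((2)(96485)) = +0.192 V.
Since Cu²⁺/Cu is the cathode and Sn⁴⁺/Sn²⁺ the anode, E°cell = E°(Cu²⁺/Cu) − E°(Sn⁴⁺/Sn²⁺).
So E°(Sn⁴⁺/Sn²⁺) = E°(Cu²⁺/Cu) − E°cell = (+0.34) − (+0.192) = +0.15 V.

+0.15 V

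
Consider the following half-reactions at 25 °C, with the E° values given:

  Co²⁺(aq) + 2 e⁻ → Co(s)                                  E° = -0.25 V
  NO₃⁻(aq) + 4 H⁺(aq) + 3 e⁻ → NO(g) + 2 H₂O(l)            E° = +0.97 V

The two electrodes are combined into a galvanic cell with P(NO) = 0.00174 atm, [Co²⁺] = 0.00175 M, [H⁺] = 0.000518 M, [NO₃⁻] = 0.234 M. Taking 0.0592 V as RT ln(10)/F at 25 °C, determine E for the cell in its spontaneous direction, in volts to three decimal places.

+1.084 V

NO₃⁻/NO is the cathode (higher E°), Co²⁺/Co the anode: E°cell = +0.97 − (-0.25) = +1.22 V, n = 6.
Overall: 2 NO₃⁻(aq) + 8 H⁺(aq) + 3 Co(s) → 2 NO(g) + 4 H₂O(l) + 3 Co²⁺(aq)
Q = P(NO)^2·[Co²⁺]^3 / ([NO₃⁻]^2·[H⁺]^8); log Q = 13.757.
E = E° − (0.0592/n) log Q = +1.22 − (0.0592/6)(13.757) = +1.084 V.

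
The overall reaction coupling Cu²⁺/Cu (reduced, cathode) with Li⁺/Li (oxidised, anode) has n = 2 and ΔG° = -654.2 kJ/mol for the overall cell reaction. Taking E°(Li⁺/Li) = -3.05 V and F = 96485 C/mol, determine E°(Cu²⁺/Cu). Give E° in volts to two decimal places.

+0.34 V

E°cell = −ΔG°/(nF) = −(-654.2×10³)/((2)(96485)) = +3.390 V.
Since Cu²⁺/Cu is the cathode and Li⁺/Li the anode, E°cell = E°(Cu²⁺/Cu) − E°(Li⁺/Li).
So E°(Cu²⁺/Cu) = E°cell + E°(Li⁺/Li) = +3.390 + (-3.05) = +0.34 V.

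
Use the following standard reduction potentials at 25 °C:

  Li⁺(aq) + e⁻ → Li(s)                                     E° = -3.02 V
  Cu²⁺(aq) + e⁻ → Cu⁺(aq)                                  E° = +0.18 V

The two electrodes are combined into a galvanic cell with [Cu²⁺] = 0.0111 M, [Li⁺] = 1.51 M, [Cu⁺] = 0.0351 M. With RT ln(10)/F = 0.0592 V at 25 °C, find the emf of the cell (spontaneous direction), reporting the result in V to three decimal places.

Cu²⁺/Cu⁺ is the cathode (higher E°), Li⁺/Li the anode: E°cell = +0.18 − (-3.02) = +3.20 V, n = 1.
Overall: Cu²⁺(aq) + Li(s) → Cu⁺(aq) + Li⁺(aq)
Q = [Cu⁺]·[Li⁺] / ([Cu²⁺]); log Q = 0.679.
E = E° − (0.0592/n) log Q = +3.20 − (0.0592/1)(0.679) = +3.160 V.

+3.160 V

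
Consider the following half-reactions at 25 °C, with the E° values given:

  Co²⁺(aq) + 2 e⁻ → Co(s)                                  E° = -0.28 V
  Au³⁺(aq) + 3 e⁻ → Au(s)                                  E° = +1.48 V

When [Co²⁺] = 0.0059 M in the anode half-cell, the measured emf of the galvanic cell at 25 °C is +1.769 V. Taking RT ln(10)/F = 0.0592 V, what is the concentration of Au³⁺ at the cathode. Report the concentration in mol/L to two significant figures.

0.0013 M

Au³⁺/Au is the cathode, Co²⁺/Co the anode: E°cell = +1.76 V, n = 6.
Overall reaction: 2 Au³⁺(aq) + 3 Co(s) → 2 Au(s) + 3 Co²⁺(aq); Q = [Co²⁺]^3/[Au³⁺]^2.
From E = E° − (0.0592/n) log Q: log Q = (E° − E)·n/0.0592 = (+1.76 − (+1.769))·6/0.0592 = -0.9122.
So 2·log[Au³⁺] = 3·log(0.0059) − log Q = -6.6874 − (-0.9122) = -5.7752; log[Au³⁺] = -5.7752 / 2 = -2.8876; [Au³⁺] = 10^(-2.8876) ≈ 0.0013 M.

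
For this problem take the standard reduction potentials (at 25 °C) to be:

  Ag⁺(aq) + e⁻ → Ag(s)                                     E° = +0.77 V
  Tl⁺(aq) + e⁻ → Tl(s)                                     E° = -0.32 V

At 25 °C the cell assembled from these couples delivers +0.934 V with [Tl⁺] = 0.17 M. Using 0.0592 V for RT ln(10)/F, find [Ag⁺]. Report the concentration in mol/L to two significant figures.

0.00039 M

Ag⁺/Ag is the cathode, Tl⁺/Tl the anode: E°cell = +1.09 V, n = 1.
Overall reaction: Ag⁺(aq) + Tl(s) → Ag(s) + Tl⁺(aq); Q = [Tl⁺]^1/[Ag⁺]^1.
From E = E° − (0.0592/n) log Q: log Q = (E° − E)·n/0.0592 = (+1.09 − (+0.934))·1/0.0592 = 2.6351.
So 1·log[Ag⁺] = 1·log(0.17) − log Q = -0.7696 − (2.6351) = -3.4047; [Ag⁺] = 10^(-3.4047) ≈ 0.00039 M.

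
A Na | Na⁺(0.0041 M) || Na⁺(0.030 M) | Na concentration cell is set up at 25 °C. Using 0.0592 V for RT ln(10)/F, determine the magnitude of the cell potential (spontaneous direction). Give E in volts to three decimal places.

For a concentration cell E°cell = 0. The 0.030 M side is the cathode (reduction is favoured where [Na⁺] is higher).
With n = 1, E = −(0.0592/1) log([Na⁺]ₐₙ/[Na⁺]꜀ₐₜ) = −(0.0592/1) log(0.0041/0.03) = −(0.0592/1)(-0.864) = +0.051 V.

+0.051 V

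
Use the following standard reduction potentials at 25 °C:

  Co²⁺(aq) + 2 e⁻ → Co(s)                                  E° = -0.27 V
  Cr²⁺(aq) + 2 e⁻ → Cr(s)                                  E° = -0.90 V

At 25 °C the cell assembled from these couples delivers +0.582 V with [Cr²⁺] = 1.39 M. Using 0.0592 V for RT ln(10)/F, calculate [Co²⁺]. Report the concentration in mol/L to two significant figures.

Co²⁺/Co is the cathode, Cr²⁺/Cr the anode: E°cell = +0.63 V, n = 2.
Overall reaction: Co²⁺(aq) + Cr(s) → Co(s) + Cr²⁺(aq); Q = [Cr²⁺]^1/[Co²⁺]^1.
From E = E° − (0.0592/n) log Q: log Q = (E° − E)·n/0.0592 = (+0.63 − (+0.582))·2/0.0592 = 1.6216.
So 1·log[Co²⁺] = 1·log(1.39) − log Q = 0.1430 − (1.6216) = -1.4786; [Co²⁺] = 10^(-1.4786) ≈ 0.033 M.

0.033 M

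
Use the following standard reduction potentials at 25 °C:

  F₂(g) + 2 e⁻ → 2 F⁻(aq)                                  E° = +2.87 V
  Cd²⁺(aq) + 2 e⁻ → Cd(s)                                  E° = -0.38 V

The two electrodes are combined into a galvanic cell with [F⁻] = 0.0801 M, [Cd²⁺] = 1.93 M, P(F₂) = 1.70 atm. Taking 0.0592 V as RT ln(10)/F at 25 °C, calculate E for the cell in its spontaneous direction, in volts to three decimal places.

+3.313 V

F₂/F⁻ is the cathode (higher E°), Cd²⁺/Cd the anode: E°cell = +2.87 − (-0.38) = +3.25 V, n = 2.
Overall: F₂(g) + Cd(s) → 2 F⁻(aq) + Cd²⁺(aq)
Q = [F⁻]^2·[Cd²⁺] / (P(F₂)); log Q = -2.138.
E = E° − (0.0592/n) log Q = +3.25 − (0.0592/2)(-2.138) = +3.313 V.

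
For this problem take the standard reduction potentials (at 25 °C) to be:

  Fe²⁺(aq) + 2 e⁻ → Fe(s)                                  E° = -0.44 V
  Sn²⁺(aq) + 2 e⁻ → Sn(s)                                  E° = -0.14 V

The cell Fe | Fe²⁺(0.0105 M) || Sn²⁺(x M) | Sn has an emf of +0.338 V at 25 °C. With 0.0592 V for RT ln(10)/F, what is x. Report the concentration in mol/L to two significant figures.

0.20 M

Sn²⁺/Sn is the cathode, Fe²⁺/Fe the anode: E°cell = +0.30 V, n = 2.
Overall reaction: Sn²⁺(aq) + Fe(s) → Sn(s) + Fe²⁺(aq); Q = [Fe²⁺]^1/[Sn²⁺]^1.
From E = E° − (0.0592/n) log Q: log Q = (E° − E)·n/0.0592 = (+0.30 − (+0.338))·2/0.0592 = -1.2838.
So 1·log[Sn²⁺] = 1·log(0.0105) − log Q = -1.9788 − (-1.2838) = -0.6950; [Sn²⁺] = 10^(-0.6950) ≈ 0.20 M.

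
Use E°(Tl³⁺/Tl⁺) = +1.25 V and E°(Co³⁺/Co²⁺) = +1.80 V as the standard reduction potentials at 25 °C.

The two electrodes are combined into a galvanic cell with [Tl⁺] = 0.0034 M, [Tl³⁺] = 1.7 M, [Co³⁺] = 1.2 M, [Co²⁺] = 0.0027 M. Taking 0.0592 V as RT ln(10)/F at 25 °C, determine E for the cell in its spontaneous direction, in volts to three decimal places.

+0.627 V

Co³⁺/Co²⁺ is the cathode (higher E°), Tl³⁺/Tl⁺ the anode: E°cell = +1.80 − (+1.25) = +0.55 V, n = 2.
Overall: 2 Co³⁺(aq) + Tl⁺(aq) → 2 Co²⁺(aq) + Tl³⁺(aq)
Q = [Co²⁺]^2·[Tl³⁺] / ([Co³⁺]^2·[Tl⁺]); log Q = -2.597.
E = E° − (0.0592/n) log Q = +0.55 − (0.0592/2)(-2.597) = +0.627 V.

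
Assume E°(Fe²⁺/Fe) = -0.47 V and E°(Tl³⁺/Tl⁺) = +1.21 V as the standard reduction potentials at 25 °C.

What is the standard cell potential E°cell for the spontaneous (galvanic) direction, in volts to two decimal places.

+1.68 V

The Tl³⁺/Tl⁺ couple has the higher reduction potential, so it is the cathode; Fe²⁺/Fe is oxidised at the anode.
E°cell = E°(cathode) − E°(anode) = (+1.21) − (-0.47) = +1.68 V.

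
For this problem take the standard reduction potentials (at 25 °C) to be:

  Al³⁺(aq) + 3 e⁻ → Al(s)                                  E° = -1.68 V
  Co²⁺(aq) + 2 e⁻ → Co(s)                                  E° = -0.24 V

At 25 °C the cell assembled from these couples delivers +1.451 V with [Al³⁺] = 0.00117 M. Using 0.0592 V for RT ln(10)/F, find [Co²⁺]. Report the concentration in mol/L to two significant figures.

Co²⁺/Co is the cathode, Al³⁺/Al the anode: E°cell = +1.44 V, n = 6.
Overall reaction: 3 Co²⁺(aq) + 2 Al(s) → 3 Co(s) + 2 Al³⁺(aq); Q = [Al³⁺]^2/[Co²⁺]^3.
From E = E° − (0.0592/n) log Q: log Q = (E° − E)·n/0.0592 = (+1.44 − (+1.451))·6/0.0592 = -1.1149.
So 3·log[Co²⁺] = 2·log(0.00117) − log Q = -5.8636 − (-1.1149) = -4.7487; log[Co²⁺] = -4.7487 / 3 = -1.5829; [Co²⁺] = 10^(-1.5829) ≈ 0.026 M.

0.026 M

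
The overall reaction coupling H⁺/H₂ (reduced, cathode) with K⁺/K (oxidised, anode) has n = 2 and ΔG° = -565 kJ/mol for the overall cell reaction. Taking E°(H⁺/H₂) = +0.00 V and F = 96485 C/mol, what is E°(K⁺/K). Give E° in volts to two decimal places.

-2.93 V

E°cell = −ΔG°/(nF) = −(-565×10³)/((2)(96485)) = +2.928 V.
Since H⁺/H₂ is the cathode and K⁺/K the anode, E°cell = E°(H⁺/H₂) − E°(K⁺/K).
So E°(K⁺/K) = E°(H⁺/H₂) − E°cell = (+0.00) − (+2.928) = -2.93 V.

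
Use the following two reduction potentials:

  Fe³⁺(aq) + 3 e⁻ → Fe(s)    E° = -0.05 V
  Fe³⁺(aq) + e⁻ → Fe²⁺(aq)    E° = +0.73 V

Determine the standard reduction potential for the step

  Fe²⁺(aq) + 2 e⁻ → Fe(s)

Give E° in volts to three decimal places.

-0.440 V

Sequential free energies add, so n₃E°₃ = n₁E°₁ + n₂E°₂.
With n₃ = 3, and the known step contributing 1×(+0.73) V, the unknown satisfies 2·E° = 3×(-0.05) − 1×(+0.73) = -0.880.
E° = -0.880 / 2 = -0.440 V.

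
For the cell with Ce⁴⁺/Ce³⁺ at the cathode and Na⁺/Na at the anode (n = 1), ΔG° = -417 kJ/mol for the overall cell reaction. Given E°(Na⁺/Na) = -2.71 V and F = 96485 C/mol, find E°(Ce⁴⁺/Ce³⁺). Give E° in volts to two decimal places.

E°cell = −ΔG°/(nF) = −(-417×10³)/((1)(96485)) = +4.322 V.
Since Ce⁴⁺/Ce³⁺ is the cathode and Na⁺/Na the anode, E°cell = E°(Ce⁴⁺/Ce³⁺) − E°(Na⁺/Na).
So E°(Ce⁴⁺/Ce³⁺) = E°cell + E°(Na⁺/Na) = +4.322 + (-2.71) = +1.61 V.

+1.61 V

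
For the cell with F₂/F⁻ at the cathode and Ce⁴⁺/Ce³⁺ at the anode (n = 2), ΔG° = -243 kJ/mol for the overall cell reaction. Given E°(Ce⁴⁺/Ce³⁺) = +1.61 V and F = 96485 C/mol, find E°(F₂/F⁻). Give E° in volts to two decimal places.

+2.87 V

E°cell = −ΔG°/(nF) = −(-243×10³)/((2)(96485)) = +1.259 V.
Since F₂/F⁻ is the cathode and Ce⁴⁺/Ce³⁺ the anode, E°cell = E°(F₂/F⁻) − E°(Ce⁴⁺/Ce³⁺).
So E°(F₂/F⁻) = E°cell + E°(Ce⁴⁺/Ce³⁺) = +1.259 + (+1.61) = +2.87 V.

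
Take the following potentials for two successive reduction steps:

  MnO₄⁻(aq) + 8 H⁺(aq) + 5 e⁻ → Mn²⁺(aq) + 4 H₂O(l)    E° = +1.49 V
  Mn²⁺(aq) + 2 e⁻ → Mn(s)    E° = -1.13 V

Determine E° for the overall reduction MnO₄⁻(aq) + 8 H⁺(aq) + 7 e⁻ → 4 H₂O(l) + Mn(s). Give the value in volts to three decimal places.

+0.741 V

Adding the free-energy changes (−nFE°) of the two steps gives −n₃FE°₃ = −n₁FE°₁ − n₂FE°₂.
E°₃ = (5×+1.49 + 2×-1.13) / 7 = (+5.190) / 7 = +0.741 V.
Simply averaging or adding the two E° values would be wrong; the electron-weighted sum is required.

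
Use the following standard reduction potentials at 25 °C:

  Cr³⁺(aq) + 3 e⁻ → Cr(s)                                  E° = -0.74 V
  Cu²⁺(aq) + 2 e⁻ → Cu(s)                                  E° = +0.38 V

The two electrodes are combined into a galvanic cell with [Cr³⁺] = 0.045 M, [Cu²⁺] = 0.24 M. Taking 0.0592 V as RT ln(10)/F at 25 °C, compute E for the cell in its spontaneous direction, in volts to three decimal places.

+1.128 V

Cu²⁺/Cu is the cathode (higher E°), Cr³⁺/Cr the anode: E°cell = +0.38 − (-0.74) = +1.12 V, n = 6.
Overall: 3 Cu²⁺(aq) + 2 Cr(s) → 3 Cu(s) + 2 Cr³⁺(aq)
Q = [Cr³⁺]^2 / ([Cu²⁺]^3); log Q = -0.834.
E = E° − (0.0592/n) log Q = +1.12 − (0.0592/6)(-0.834) = +1.128 V.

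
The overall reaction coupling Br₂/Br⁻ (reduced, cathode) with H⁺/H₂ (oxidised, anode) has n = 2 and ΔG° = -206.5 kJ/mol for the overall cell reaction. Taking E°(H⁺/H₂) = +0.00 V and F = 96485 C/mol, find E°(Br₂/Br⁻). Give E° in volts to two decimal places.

E°cell = −ΔG°/(nF) = −(-206.5×10³)/((2)(96485)) = +1.070 V.
Since Br₂/Br⁻ is the cathode and H⁺/H₂ the anode, E°cell = E°(Br₂/Br⁻) − E°(H⁺/H₂).
So E°(Br₂/Br⁻) = E°cell + E°(H⁺/H₂) = +1.070 + (+0.00) = +1.07 V.

+1.07 V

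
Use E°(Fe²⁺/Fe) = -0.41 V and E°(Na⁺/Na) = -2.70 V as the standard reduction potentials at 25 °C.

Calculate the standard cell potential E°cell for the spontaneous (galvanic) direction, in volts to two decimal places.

The Fe²⁺/Fe couple has the higher reduction potential, so it is the cathode; Na⁺/Na is oxidised at the anode.
E°cell = E°(cathode) − E°(anode) = (-0.41) − (-2.70) = +2.29 V.
Since E°cell > 0, the reaction is spontaneous under standard conditions.

+2.29 V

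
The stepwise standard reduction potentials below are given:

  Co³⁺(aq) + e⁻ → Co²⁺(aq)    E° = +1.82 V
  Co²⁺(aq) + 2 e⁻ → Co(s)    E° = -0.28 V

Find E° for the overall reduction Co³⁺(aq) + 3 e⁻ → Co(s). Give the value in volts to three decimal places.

+0.420 V

Adding the free-energy changes (−nFE°) of the two steps gives −n₃FE°₃ = −n₁FE°₁ − n₂FE°₂.
E°₃ = (1×+1.82 + 2×-0.28) / 3 = (+1.260) / 3 = +0.420 V.
Simply averaging or adding the two E° values would be wrong; the electron-weighted sum is required.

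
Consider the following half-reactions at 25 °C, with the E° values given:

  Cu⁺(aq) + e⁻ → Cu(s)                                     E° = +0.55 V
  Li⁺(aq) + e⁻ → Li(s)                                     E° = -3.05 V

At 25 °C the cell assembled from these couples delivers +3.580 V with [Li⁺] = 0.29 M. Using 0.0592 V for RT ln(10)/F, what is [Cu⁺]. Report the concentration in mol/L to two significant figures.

Cu⁺/Cu is the cathode, Li⁺/Li the anode: E°cell = +3.60 V, n = 1.
Overall reaction: Cu⁺(aq) + Li(s) → Cu(s) + Li⁺(aq); Q = [Li⁺]^1/[Cu⁺]^1.
From E = E° − (0.0592/n) log Q: log Q = (E° − E)·n/0.0592 = (+3.60 − (+3.580))·1/0.0592 = 0.3378.
So 1·log[Cu⁺] = 1·log(0.29) − log Q = -0.5376 − (0.3378) = -0.8754; [Cu⁺] = 10^(-0.8754) ≈ 0.13 M.

0.13 M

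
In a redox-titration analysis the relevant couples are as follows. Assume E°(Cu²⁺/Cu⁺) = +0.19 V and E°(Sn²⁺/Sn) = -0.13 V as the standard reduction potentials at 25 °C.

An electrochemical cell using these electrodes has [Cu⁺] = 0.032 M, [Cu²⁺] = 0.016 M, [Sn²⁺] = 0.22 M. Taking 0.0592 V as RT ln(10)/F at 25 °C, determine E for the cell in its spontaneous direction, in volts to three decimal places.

Cu²⁺/Cu⁺ is the cathode (higher E°), Sn²⁺/Sn the anode: E°cell = +0.19 − (-0.13) = +0.32 V, n = 2.
Overall: 2 Cu²⁺(aq) + Sn(s) → 2 Cu⁺(aq) + Sn²⁺(aq)
Q = [Cu⁺]^2·[Sn²⁺] / ([Cu²⁺]^2); log Q = -0.056.
E = E° − (0.0592/n) log Q = +0.32 − (0.0592/2)(-0.056) = +0.322 V.

+0.322 V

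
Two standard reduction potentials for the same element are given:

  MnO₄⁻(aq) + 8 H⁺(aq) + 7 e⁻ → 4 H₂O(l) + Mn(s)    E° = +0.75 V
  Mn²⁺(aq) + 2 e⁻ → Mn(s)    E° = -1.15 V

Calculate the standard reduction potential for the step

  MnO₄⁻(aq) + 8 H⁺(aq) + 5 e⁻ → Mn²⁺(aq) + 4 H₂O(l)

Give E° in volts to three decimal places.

+1.510 V

Sequential free energies add, so n₃E°₃ = n₁E°₁ + n₂E°₂.
With n₃ = 7, and the known step contributing 2×(-1.15) V, the unknown satisfies 5·E° = 7×(+0.75) − 2×(-1.15) = +7.550.
E° = +7.550 / 5 = +1.510 V.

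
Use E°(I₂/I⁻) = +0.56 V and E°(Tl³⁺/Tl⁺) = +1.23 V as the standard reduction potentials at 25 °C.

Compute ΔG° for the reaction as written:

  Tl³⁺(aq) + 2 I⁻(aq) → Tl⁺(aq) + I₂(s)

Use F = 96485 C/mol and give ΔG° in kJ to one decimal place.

-129.3 kJ

As written, Tl³⁺/Tl⁺ is reduced (cathode) and I₂/I⁻ is oxidised (anode), so E°cell = (+1.23) − (+0.56) = +0.67 V.
Balancing electrons gives n = 2.
ΔG° = −nFE° = −(2)(96485)(+0.67) = -129,290 J = -129.3 kJ.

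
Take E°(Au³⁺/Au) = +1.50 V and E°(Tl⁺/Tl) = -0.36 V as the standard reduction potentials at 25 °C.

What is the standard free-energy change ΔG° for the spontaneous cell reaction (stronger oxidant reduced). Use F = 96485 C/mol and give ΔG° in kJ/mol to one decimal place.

-538.4 kJ/mol

Au³⁺/Au (E° = +1.50 V) is the cathode; Tl⁺/Tl (E° = -0.36 V) is the anode, so E°cell = +1.86 V.
Balancing electrons gives n = 3 (lcm of 3 and 1).
ΔG° = −nFE° = −(3)(96485)(+1.86) = -538,386 J = -538.4 kJ/mol.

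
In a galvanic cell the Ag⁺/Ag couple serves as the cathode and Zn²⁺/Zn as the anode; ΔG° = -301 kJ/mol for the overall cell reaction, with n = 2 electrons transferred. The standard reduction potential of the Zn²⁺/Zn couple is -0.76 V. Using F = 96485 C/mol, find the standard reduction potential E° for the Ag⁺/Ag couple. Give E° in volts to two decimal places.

E°cell = −ΔG°/(nF) = −(-301×10³)/((2)(96485)) = +1.560 V.
Since Ag⁺/Ag is the cathode and Zn²⁺/Zn the anode, E°cell = E°(Ag⁺/Ag) − E°(Zn²⁺/Zn).
So E°(Ag⁺/Ag) = E°cell + E°(Zn²⁺/Zn) = +1.560 + (-0.76) = +0.80 V.

+0.80 V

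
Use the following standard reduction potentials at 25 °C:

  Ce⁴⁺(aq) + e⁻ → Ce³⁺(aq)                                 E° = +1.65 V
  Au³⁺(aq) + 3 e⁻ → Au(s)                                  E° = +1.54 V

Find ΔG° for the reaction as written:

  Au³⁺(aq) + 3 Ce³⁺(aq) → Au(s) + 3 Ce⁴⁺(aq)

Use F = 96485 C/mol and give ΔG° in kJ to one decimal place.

As written, Au³⁺/Au is reduced (cathode) and Ce⁴⁺/Ce³⁺ is oxidised (anode), so E°cell = (+1.54) − (+1.65) = -0.11 V.
Balancing electrons gives n = 3.
ΔG° = −nFE° = −(3)(96485)(-0.11) = 31,840 J = +31.8 kJ.

+31.8 kJ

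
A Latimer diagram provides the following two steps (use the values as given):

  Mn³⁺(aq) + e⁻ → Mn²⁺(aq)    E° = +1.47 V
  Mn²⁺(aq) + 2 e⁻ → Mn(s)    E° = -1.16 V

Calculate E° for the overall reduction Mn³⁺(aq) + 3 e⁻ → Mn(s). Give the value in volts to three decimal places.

-0.283 V

Standard free energies of sequential steps add: ΔG°₃ = ΔG°₁ + ΔG°₂, so n₃E°₃ = n₁E°₁ + n₂E°₂.
E°₃ = (1×+1.47 + 2×-1.16) / 3 = (-0.850) / 3 = -0.283 V.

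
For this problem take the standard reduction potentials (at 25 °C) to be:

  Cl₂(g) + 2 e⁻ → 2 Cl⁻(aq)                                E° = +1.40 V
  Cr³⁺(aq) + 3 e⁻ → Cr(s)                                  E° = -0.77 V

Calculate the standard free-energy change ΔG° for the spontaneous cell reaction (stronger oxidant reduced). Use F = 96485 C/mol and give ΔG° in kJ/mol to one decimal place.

-1256.2 kJ/mol

Cl₂/Cl⁻ (E° = +1.40 V) is the cathode; Cr³⁺/Cr (E° = -0.77 V) is the anode, so E°cell = +2.17 V.
Balancing electrons gives n = 6 (lcm of 2 and 3).
ΔG° = −nFE° = −(6)(96485)(+2.17) = -1,256,235 J = -1256.2 kJ/mol.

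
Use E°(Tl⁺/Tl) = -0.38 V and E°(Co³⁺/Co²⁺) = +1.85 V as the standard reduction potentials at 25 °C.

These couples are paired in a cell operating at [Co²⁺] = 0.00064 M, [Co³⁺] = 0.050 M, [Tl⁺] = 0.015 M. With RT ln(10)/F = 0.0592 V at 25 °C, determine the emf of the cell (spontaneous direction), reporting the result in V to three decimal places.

Co³⁺/Co²⁺ is the cathode (higher E°), Tl⁺/Tl the anode: E°cell = +1.85 − (-0.38) = +2.23 V, n = 1.
Overall: Co³⁺(aq) + Tl(s) → Co²⁺(aq) + Tl⁺(aq)
Q = [Co²⁺]·[Tl⁺] / ([Co³⁺]); log Q = -3.717.
E = E° − (0.0592/n) log Q = +2.23 − (0.0592/1)(-3.717) = +2.450 V.

+2.450 V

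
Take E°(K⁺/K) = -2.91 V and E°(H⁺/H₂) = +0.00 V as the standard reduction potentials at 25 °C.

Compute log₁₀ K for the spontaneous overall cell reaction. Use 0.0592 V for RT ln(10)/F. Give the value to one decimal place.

98.3

Cathode: H⁺/H₂; anode: K⁺/K. E°cell = +2.91 V, n = 2.
log K = nE°cell / 0.0592 = (2)(+2.91) / 0.0592 = 98.3.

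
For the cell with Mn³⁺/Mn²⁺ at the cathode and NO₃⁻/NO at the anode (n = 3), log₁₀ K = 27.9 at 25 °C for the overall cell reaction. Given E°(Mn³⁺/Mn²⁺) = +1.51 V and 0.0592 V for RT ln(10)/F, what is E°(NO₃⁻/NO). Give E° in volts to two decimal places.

E°cell = (0.0592/n)·log K = (0.0592/3)(27.9) = +0.551 V.
Since Mn³⁺/Mn²⁺ is the cathode and NO₃⁻/NO the anode, E°cell = E°(Mn³⁺/Mn²⁺) − E°(NO₃⁻/NO).
So E°(NO₃⁻/NO) = E°(Mn³⁺/Mn²⁺) − E°cell = (+1.51) − (+0.551) = +0.96 V.

+0.96 V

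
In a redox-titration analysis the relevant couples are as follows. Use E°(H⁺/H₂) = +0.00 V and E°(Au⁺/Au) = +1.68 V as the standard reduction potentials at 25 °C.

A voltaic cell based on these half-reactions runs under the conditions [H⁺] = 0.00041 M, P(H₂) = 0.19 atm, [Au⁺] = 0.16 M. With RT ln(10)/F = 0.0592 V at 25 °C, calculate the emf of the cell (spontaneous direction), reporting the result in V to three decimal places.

Au⁺/Au is the cathode (higher E°), H⁺/H₂ the anode: E°cell = +1.68 − (+0.00) = +1.68 V, n = 2.
Overall: 2 Au⁺(aq) + H₂(g) → 2 Au(s) + 2 H⁺(aq)
Q = [H⁺]^2 / ([Au⁺]^2·P(H₂)); log Q = -4.461.
E = E° − (0.0592/n) log Q = +1.68 − (0.0592/2)(-4.461) = +1.812 V.

+1.812 V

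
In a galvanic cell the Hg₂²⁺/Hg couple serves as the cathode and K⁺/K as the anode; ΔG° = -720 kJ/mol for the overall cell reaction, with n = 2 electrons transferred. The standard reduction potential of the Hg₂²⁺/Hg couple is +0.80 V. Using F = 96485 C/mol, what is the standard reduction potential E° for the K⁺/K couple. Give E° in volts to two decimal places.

E°cell = −ΔG°/(nF) = −(-720×10³)/((2)(96485)) = +3.731 V.
Since Hg₂²⁺/Hg is the cathode and K⁺/K the anode, E°cell = E°(Hg₂²⁺/Hg) − E°(K⁺/K).
So E°(K⁺/K) = E°(Hg₂²⁺/Hg) − E°cell = (+0.80) − (+3.731) = -2.93 V.

-2.93 V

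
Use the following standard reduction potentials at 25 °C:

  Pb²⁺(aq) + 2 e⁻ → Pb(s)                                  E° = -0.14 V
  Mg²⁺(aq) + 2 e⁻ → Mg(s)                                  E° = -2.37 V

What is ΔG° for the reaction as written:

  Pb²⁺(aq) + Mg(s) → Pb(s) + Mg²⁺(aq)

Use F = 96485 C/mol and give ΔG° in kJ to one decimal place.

-430.3 kJ

As written, Pb²⁺/Pb is reduced (cathode) and Mg²⁺/Mg is oxidised (anode), so E°cell = (-0.14) − (-2.37) = +2.23 V.
Balancing electrons gives n = 2.
ΔG° = −nFE° = −(2)(96485)(+2.23) = -430,323 J = -430.3 kJ.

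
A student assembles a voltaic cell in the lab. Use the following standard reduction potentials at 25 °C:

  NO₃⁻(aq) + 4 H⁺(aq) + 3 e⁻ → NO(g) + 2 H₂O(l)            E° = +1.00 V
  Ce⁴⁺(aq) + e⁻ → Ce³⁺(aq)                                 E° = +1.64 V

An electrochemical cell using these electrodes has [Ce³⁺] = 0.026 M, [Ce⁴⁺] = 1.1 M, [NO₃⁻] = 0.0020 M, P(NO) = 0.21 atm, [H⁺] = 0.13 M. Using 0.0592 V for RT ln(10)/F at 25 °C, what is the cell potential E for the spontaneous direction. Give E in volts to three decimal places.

+0.846 V

Ce⁴⁺/Ce³⁺ is the cathode (higher E°), NO₃⁻/NO the anode: E°cell = +1.64 − (+1.00) = +0.64 V, n = 3.
Overall: 3 Ce⁴⁺(aq) + NO(g) + 2 H₂O(l) → 3 Ce³⁺(aq) + NO₃⁻(aq) + 4 H⁺(aq)
Q = [Ce³⁺]^3·[NO₃⁻]·[H⁺]^4 / ([Ce⁴⁺]^3·P(NO)); log Q = -10.445.
E = E° − (0.0592/n) log Q = +0.64 − (0.0592/3)(-10.445) = +0.846 V.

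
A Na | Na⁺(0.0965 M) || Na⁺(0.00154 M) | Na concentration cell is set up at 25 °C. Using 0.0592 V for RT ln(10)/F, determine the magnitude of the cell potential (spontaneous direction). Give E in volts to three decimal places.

+0.106 V

For a concentration cell E°cell = 0. The 0.0965 M side is the cathode (reduction is favoured where [Na⁺] is higher).
With n = 1, E = −(0.0592/1) log([Na⁺]ₐₙ/[Na⁺]꜀ₐₜ) = −(0.0592/1) log(0.00154/0.0965) = −(0.0592/1)(-1.797) = +0.106 V.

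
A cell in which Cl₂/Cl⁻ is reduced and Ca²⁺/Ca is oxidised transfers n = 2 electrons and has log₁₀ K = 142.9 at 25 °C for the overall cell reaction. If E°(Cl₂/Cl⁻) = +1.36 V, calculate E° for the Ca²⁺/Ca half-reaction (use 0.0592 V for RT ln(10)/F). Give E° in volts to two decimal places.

-2.87 V

E°cell = (0.0592/n)·log K = (0.0592/2)(142.9) = +4.230 V.
Since Cl₂/Cl⁻ is the cathode and Ca²⁺/Ca the anode, E°cell = E°(Cl₂/Cl⁻) − E°(Ca²⁺/Ca).
So E°(Ca²⁺/Ca) = E°(Cl₂/Cl⁻) − E°cell = (+1.36) − (+4.230) = -2.87 V.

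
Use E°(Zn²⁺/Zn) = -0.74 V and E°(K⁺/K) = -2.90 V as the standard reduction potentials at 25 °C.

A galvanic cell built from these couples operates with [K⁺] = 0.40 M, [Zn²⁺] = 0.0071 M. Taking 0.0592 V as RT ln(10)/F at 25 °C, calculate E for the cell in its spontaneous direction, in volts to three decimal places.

+2.120 V

Zn²⁺/Zn is the cathode (higher E°), K⁺/K the anode: E°cell = -0.74 − (-2.90) = +2.16 V, n = 2.
Overall: Zn²⁺(aq) + 2 K(s) → Zn(s) + 2 K⁺(aq)
Q = [K⁺]^2 / ([Zn²⁺]); log Q = 1.353.
E = E° − (0.0592/n) log Q = +2.16 − (0.0592/2)(1.353) = +2.120 V.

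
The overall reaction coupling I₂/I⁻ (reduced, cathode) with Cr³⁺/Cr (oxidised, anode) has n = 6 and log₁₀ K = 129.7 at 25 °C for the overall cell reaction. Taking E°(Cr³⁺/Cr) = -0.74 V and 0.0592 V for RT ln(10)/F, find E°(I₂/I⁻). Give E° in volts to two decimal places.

E°cell = (0.0592/n)·log K = (0.0592/6)(129.7) = +1.280 V.
Since I₂/I⁻ is the cathode and Cr³⁺/Cr the anode, E°cell = E°(I₂/I⁻) − E°(Cr³⁺/Cr).
So E°(I₂/I⁻) = E°cell + E°(Cr³⁺/Cr) = +1.280 + (-0.74) = +0.54 V.

+0.54 V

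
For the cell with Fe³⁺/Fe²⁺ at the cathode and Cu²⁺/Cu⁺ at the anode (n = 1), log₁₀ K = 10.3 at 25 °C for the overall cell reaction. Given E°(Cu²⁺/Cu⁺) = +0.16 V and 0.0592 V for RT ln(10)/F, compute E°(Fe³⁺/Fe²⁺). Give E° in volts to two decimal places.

+0.77 V

E°cell = (0.0592/n)·log K = (0.0592/1)(10.3) = +0.610 V.
Since Fe³⁺/Fe²⁺ is the cathode and Cu²⁺/Cu⁺ the anode, E°cell = E°(Fe³⁺/Fe²⁺) − E°(Cu²⁺/Cu⁺).
So E°(Fe³⁺/Fe²⁺) = E°cell + E°(Cu²⁺/Cu⁺) = +0.610 + (+0.16) = +0.77 V.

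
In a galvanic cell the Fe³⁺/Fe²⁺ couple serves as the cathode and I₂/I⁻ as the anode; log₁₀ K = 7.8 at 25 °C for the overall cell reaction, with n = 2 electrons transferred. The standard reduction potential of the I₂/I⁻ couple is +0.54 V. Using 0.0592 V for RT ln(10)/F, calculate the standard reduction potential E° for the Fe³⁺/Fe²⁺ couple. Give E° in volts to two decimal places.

+0.77 V

E°cell = (0.0592/n)·log K = (0.0592/2)(7.8) = +0.231 V.
Since Fe³⁺/Fe²⁺ is the cathode and I₂/I⁻ the anode, E°cell = E°(Fe³⁺/Fe²⁺) − E°(I₂/I⁻).
So E°(Fe³⁺/Fe²⁺) = E°cell + E°(I₂/I⁻) = +0.231 + (+0.54) = +0.77 V.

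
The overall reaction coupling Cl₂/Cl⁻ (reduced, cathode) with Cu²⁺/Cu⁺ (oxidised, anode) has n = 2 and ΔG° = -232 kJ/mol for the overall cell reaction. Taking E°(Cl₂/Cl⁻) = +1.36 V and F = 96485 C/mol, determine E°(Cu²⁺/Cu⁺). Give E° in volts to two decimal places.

E°cell = −ΔG°/(nF) = −(-232×10³)/((2)(96485)) = +1.202 V.
Since Cl₂/Cl⁻ is the cathode and Cu²⁺/Cu⁺ the anode, E°cell = E°(Cl₂/Cl⁻) − E°(Cu²⁺/Cu⁺).
So E°(Cu²⁺/Cu⁺) = E°(Cl₂/Cl⁻) − E°cell = (+1.36) − (+1.202) = +0.16 V.

+0.16 V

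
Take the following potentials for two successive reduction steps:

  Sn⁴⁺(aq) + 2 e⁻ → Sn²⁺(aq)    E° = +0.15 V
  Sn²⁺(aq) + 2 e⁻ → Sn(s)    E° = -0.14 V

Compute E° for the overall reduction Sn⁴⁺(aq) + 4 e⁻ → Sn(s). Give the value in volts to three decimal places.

+0.005 V

Standard free energies of sequential steps add: ΔG°₃ = ΔG°₁ + ΔG°₂, so n₃E°₃ = n₁E°₁ + n₂E°₂.
E°₃ = (2×+0.15 + 2×-0.14) / 4 = (+0.020) / 4 = +0.005 V.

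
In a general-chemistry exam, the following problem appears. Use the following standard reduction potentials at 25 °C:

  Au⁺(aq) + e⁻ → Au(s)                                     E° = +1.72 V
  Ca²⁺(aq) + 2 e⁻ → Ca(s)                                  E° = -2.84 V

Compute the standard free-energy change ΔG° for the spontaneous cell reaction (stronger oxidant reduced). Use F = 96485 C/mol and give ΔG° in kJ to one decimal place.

-879.9 kJ

Au⁺/Au (E° = +1.72 V) is the cathode; Ca²⁺/Ca (E° = -2.84 V) is the anode, so E°cell = +4.56 V.
Balancing electrons gives n = 2 (lcm of 1 and 2).
ΔG° = −nFE° = −(2)(96485)(+4.56) = -879,943 J = -879.9 kJ.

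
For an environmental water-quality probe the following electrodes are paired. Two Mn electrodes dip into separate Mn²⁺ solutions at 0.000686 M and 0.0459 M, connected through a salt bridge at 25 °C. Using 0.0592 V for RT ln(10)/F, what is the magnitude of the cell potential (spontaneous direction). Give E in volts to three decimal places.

+0.054 V

For a concentration cell E°cell = 0. The 0.0459 M side is the cathode (reduction is favoured where [Mn²⁺] is higher).
With n = 2, E = −(0.0592/2) log([Mn²⁺]ₐₙ/[Mn²⁺]꜀ₐₜ) = −(0.0592/2) log(0.000686/0.0459) = −(0.0592/2)(-1.825) = +0.054 V.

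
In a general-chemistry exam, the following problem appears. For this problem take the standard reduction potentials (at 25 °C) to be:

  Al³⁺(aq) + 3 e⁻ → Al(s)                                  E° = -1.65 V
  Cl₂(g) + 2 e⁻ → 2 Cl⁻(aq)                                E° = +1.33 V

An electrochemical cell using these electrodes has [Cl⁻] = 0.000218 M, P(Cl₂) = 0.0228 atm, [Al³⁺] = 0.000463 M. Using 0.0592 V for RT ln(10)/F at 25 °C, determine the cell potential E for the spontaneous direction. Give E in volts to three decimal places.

Cl₂/Cl⁻ is the cathode (higher E°), Al³⁺/Al the anode: E°cell = +1.33 − (-1.65) = +2.98 V, n = 6.
Overall: 3 Cl₂(g) + 2 Al(s) → 6 Cl⁻(aq) + 2 Al³⁺(aq)
Q = [Cl⁻]^6·[Al³⁺]^2 / (P(Cl₂)^3); log Q = -23.712.
E = E° − (0.0592/n) log Q = +2.98 − (0.0592/6)(-23.712) = +3.214 V.

+3.214 V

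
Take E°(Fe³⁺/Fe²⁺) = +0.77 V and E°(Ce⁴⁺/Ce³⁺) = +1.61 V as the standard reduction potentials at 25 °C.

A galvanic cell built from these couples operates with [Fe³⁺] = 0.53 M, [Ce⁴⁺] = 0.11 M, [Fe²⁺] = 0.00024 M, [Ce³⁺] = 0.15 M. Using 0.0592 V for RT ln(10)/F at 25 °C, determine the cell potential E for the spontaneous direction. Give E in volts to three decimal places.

Ce⁴⁺/Ce³⁺ is the cathode (higher E°), Fe³⁺/Fe²⁺ the anode: E°cell = +1.61 − (+0.77) = +0.84 V, n = 1.
Overall: Ce⁴⁺(aq) + Fe²⁺(aq) → Ce³⁺(aq) + Fe³⁺(aq)
Q = [Ce³⁺]·[Fe³⁺] / ([Ce⁴⁺]·[Fe²⁺]); log Q = 3.479.
E = E° − (0.0592/n) log Q = +0.84 − (0.0592/1)(3.479) = +0.634 V.

+0.634 V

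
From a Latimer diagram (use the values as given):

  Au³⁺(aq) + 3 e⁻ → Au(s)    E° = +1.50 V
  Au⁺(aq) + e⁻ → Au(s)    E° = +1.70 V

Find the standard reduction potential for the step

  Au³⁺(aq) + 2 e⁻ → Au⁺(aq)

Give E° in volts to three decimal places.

+1.400 V

Sequential free energies add, so n₃E°₃ = n₁E°₁ + n₂E°₂.
With n₃ = 3, and the known step contributing 1×(+1.70) V, the unknown satisfies 2·E° = 3×(+1.50) − 1×(+1.70) = +2.800.
E° = +2.800 / 2 = +1.400 V.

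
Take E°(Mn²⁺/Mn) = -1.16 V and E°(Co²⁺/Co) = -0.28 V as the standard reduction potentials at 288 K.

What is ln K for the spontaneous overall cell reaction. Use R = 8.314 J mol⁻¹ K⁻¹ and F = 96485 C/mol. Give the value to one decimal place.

70.9

Cathode: Co²⁺/Co; anode: Mn²⁺/Mn. E°cell = (-0.28) − (-1.16) = +0.88 V, with n = 2.
ΔG° = −nFE° = −RT ln K, so ln K = nFE°/(RT) = (2)(96485)(+0.88) / ((8.314)(288)) = 70.920.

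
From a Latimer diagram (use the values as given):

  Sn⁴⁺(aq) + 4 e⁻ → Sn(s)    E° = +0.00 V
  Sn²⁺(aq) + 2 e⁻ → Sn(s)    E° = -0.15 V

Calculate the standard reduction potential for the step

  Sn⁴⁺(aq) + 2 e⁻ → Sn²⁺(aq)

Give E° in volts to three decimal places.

Sequential free energies add, so n₃E°₃ = n₁E°₁ + n₂E°₂.
With n₃ = 4, and the known step contributing 2×(-0.15) V, the unknown satisfies 2·E° = 4×(+0.00) − 2×(-0.15) = +0.300.
E° = +0.300 / 2 = +0.150 V.

+0.150 V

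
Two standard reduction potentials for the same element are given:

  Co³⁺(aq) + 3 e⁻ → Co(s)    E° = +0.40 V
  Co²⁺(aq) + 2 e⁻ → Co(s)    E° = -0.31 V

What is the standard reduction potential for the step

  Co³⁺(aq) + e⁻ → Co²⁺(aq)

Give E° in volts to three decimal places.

+1.820 V

Sequential free energies add, so n₃E°₃ = n₁E°₁ + n₂E°₂.
With n₃ = 3, and the known step contributing 2×(-0.31) V, the unknown satisfies 1·E° = 3×(+0.40) − 2×(-0.31) = +1.820.
E° = +1.820 / 1 = +1.820 V.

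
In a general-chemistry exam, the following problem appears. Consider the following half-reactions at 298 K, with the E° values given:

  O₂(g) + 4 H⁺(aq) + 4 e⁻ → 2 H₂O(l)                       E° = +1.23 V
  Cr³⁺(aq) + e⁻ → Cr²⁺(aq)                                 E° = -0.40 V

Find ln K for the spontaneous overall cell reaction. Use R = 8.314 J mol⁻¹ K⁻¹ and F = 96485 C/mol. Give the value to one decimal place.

Cathode: O₂/H₂O; anode: Cr³⁺/Cr²⁺. E°cell = (+1.23) − (-0.40) = +1.63 V, with n = 4.
ΔG° = −nFE° = −RT ln K, so ln K = nFE°/(RT) = (4)(96485)(+1.63) / ((8.314)(298)) = 253.911.

253.9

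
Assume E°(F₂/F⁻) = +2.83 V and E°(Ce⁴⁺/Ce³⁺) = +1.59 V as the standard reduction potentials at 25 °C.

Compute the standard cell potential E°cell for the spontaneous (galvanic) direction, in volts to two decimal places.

+1.24 V

The F₂/F⁻ couple has the higher reduction potential, so it is the cathode; Ce⁴⁺/Ce³⁺ is oxidised at the anode.
E°cell = E°(cathode) − E°(anode) = (+2.83) − (+1.59) = +1.24 V.
Since E°cell > 0, the reaction is spontaneous under standard conditions.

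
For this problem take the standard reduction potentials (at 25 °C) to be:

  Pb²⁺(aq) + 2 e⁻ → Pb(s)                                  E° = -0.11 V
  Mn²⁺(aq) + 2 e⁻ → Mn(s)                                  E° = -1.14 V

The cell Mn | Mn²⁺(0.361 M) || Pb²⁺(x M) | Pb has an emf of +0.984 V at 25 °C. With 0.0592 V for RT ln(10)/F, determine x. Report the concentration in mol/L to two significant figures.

0.010 M

Pb²⁺/Pb is the cathode, Mn²⁺/Mn the anode: E°cell = +1.03 V, n = 2.
Overall reaction: Pb²⁺(aq) + Mn(s) → Pb(s) + Mn²⁺(aq); Q = [Mn²⁺]^1/[Pb²⁺]^1.
From E = E° − (0.0592/n) log Q: log Q = (E° − E)·n/0.0592 = (+1.03 − (+0.984))·2/0.0592 = 1.5541.
So 1·log[Pb²⁺] = 1·log(0.361) − log Q = -0.4425 − (1.5541) = -1.9966; [Pb²⁺] = 10^(-1.9966) ≈ 0.010 M.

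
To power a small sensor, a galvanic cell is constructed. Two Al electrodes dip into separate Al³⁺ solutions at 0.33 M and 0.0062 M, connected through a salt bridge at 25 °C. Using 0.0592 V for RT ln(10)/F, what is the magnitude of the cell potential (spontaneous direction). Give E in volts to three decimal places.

+0.034 V

For a concentration cell E°cell = 0. The 0.33 M side is the cathode (reduction is favoured where [Al³⁺] is higher).
With n = 3, E = −(0.0592/3) log([Al³⁺]ₐₙ/[Al³⁺]꜀ₐₜ) = −(0.0592/3) log(0.0062/0.33) = −(0.0592/3)(-1.726) = +0.034 V.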